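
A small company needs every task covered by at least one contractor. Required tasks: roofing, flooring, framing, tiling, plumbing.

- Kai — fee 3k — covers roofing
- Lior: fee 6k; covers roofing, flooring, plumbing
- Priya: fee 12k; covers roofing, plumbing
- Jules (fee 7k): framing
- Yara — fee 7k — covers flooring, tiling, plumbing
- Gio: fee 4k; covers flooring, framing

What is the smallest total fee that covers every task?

14

The greedy cost-per-new-task heuristic would pick Lior, Gio, and Yara for 17, but a cheaper cover exists.
Choose Kai, Yara, and Gio: together they cover roofing, flooring, framing, tiling, plumbing — every task.
Total fee: 3 + 7 + 4 = 14.
No cover costs less than 14.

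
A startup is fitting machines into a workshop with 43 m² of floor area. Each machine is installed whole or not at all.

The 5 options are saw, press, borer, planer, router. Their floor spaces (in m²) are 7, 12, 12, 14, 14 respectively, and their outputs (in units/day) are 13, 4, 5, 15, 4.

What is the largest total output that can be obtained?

saw + press + planer: floor space 7 + 12 + 14 = 33 ≤ 43, output 13 + 4 + 15 = 32.
saw + planer + router: floor space 7 + 14 + 14 = 35 ≤ 43, output 13 + 15 + 4 = 32.
saw + borer + planer: floor space 7 + 12 + 14 = 33 ≤ 43, output 13 + 5 + 15 = 33.
Best is saw, borer, and planer with total output 33.

33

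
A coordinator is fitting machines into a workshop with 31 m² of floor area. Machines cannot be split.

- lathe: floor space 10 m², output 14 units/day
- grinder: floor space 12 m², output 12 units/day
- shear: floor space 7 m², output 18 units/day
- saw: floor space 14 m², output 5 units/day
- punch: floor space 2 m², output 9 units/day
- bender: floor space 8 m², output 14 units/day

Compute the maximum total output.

Treat it as a binary knapsack problem.
Take lathe, shear, punch, and bender: floor space 10 + 7 + 2 + 8 = 27 ≤ 31, output 14 + 18 + 9 + 14 = 55.
No other feasible combination does better.

55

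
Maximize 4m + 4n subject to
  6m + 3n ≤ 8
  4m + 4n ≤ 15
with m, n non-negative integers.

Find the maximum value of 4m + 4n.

(m,n)=(0,2) is feasible, giving 8.
(m,n)=(0,1) is feasible, giving 4.
No feasible integer point exceeds 8.

8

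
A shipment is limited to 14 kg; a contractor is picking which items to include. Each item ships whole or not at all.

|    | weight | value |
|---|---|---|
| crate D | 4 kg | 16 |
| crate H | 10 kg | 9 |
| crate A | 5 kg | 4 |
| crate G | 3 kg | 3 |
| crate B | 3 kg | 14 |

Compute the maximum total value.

34

Allowing fractional choices, the relaxed optimum would be about 36.6, but items are indivisible.
crate D + crate B: weight 4 + 3 = 7 ≤ 14, value 16 + 14 = 30.
crate D + crate A + crate B: weight 4 + 5 + 3 = 12 ≤ 14, value 16 + 4 + 14 = 34.
crate D + crate G + crate B: weight 4 + 3 + 3 = 10 ≤ 14, value 16 + 3 + 14 = 33.
Best is crate D, crate A, and crate B with total value 34.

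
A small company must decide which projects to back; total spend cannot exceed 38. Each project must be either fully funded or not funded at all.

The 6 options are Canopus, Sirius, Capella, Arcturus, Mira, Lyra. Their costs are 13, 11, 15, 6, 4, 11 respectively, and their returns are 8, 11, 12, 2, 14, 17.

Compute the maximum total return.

45

This is a 0-1 knapsack instance.
Take Capella, Arcturus, Mira, and Lyra: cost 15 + 6 + 4 + 11 = 36 ≤ 38, return 12 + 2 + 14 + 17 = 45.
No other feasible combination does better.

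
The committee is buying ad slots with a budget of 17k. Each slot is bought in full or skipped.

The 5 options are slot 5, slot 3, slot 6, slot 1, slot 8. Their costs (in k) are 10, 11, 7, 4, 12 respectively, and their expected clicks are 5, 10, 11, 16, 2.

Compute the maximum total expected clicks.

27

Allowing fractional choices, the relaxed optimum would be about 32.5, but ad slots are indivisible.
slot 3 + slot 1: cost 11 + 4 = 15 ≤ 17, expected clicks 10 + 16 = 26.
slot 5 + slot 1: cost 10 + 4 = 14 ≤ 17, expected clicks 5 + 16 = 21.
slot 6 + slot 1: cost 7 + 4 = 11 ≤ 17, expected clicks 11 + 16 = 27.
Best is slot 6 and slot 1 with total expected clicks 27.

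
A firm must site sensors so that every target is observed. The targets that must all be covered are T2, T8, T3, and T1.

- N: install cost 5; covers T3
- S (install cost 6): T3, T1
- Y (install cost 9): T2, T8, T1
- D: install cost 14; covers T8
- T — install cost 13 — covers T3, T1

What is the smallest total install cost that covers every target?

Choose N and Y: together they cover T2, T8, T3, T1 — every target.
Total install cost: 5 + 9 = 14.

14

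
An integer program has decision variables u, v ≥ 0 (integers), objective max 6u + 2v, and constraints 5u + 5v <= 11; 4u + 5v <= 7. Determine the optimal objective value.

The continuous relaxation peaks at (1.75, 0) with value 10.50; rounding to a feasible lattice point costs some objective.
(u,v)=(1,0): 5·1+5·0=5≤11, 4·1+5·0=4≤7, objective 6.
(u,v)=(0,1): 5·0+5·1=5≤11, 4·0+5·1=5≤7, objective 2.
(u,v)=(0,0): 5·0+5·0=0≤11, 4·0+5·0=0≤7, objective 0.
The best lattice point is (1,0), giving 6.

6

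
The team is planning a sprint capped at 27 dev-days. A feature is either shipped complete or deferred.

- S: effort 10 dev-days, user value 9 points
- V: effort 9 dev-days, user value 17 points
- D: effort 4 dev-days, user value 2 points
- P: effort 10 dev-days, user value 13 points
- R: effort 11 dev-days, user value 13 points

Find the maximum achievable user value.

32

V + D + P: effort 9 + 4 + 10 = 23 ≤ 27, user value 17 + 2 + 13 = 32.
V + P: effort 9 + 10 = 19 ≤ 27, user value 17 + 13 = 30.
V + D + R: effort 9 + 4 + 11 = 24 ≤ 27, user value 17 + 2 + 13 = 32.
The maximum user value is 32; one optimal choice is V, D, and P.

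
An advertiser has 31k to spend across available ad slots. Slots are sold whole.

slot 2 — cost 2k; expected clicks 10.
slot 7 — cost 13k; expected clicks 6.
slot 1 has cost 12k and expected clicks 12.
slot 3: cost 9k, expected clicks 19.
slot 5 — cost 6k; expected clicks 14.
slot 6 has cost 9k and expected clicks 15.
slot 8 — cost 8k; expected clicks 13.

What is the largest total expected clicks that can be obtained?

58

Take slot 2, slot 3, slot 5, and slot 6: cost 2 + 9 + 6 + 9 = 26 ≤ 31, expected clicks 10 + 19 + 14 + 15 = 58.
No other feasible combination does better.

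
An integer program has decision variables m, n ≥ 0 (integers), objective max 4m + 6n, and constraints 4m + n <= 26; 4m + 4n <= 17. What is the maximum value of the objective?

The continuous relaxation peaks at (0, 4.25) with value 25.50; rounding to a feasible lattice point costs some objective.
(m,n)=(0,4): 4·0+1·4=4≤26, 4·0+4·4=16≤17, objective 24.
(m,n)=(1,3): 4·1+1·3=7≤26, 4·1+4·3=16≤17, objective 22.
(m,n)=(0,3): 4·0+1·3=3≤26, 4·0+4·3=12≤17, objective 18.
The best lattice point is (0,4), giving 24.

24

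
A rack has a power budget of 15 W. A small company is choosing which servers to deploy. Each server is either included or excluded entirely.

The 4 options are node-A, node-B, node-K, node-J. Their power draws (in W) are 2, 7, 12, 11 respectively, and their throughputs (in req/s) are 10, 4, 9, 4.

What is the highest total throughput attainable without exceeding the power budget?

19

node-A + node-J: power draw 2 + 11 = 13 ≤ 15, throughput 10 + 4 = 14.
node-A + node-K: power draw 2 + 12 = 14 ≤ 15, throughput 10 + 9 = 19.
node-A + node-B: power draw 2 + 7 = 9 ≤ 15, throughput 10 + 4 = 14.
Best is node-A and node-K with total throughput 19.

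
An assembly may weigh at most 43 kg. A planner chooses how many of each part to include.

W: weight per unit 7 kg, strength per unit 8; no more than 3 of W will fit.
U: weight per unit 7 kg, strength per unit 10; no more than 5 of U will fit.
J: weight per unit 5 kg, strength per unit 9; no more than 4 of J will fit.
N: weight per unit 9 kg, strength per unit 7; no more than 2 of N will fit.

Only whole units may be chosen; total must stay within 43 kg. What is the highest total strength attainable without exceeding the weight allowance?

67

Take 4×U and 3×J: weight 43 ≤ 43, strength 4·10 + 3·9 = 67.
No other integer combination yields more.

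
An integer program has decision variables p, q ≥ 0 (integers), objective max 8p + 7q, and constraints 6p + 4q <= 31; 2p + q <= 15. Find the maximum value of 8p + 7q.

50

Relaxing integrality, the LP optimum is 54.25 at (p,q) = (0, 7.75), which is not an integer point.
(p,q)=(1,6): 6·1+4·6=30≤31, 2·1+1·6=8≤15, objective 50.
(p,q)=(0,7): 6·0+4·7=28≤31, 2·0+1·7=7≤15, objective 49.
No feasible integer point exceeds 50.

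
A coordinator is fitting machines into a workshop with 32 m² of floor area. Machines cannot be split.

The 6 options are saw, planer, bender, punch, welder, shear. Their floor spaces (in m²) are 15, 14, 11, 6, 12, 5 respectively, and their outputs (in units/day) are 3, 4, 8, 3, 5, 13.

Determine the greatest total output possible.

26

Take bender, welder, and shear: floor space 11 + 12 + 5 = 28 ≤ 32, output 8 + 5 + 13 = 26.
No other feasible combination does better.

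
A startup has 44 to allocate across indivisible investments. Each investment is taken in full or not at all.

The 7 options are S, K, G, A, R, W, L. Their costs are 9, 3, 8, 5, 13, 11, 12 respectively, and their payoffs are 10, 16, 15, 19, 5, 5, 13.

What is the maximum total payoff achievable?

Take S, K, G, A, and L: cost 9 + 3 + 8 + 5 + 12 = 37 ≤ 44, payoff 10 + 16 + 15 + 19 + 13 = 73.
No other feasible combination does better.

73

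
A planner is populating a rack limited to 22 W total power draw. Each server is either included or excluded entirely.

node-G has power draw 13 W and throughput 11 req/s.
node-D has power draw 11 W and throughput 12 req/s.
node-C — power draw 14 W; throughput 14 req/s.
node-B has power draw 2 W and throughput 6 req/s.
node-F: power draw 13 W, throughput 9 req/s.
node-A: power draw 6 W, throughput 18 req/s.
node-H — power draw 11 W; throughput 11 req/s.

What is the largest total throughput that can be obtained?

Allowing fractional choices, the relaxed optimum would be about 39.0, but servers are indivisible.
node-B + node-A + node-H: power draw 2 + 6 + 11 = 19 ≤ 22, throughput 6 + 18 + 11 = 35.
node-C + node-B + node-A: power draw 14 + 2 + 6 = 22 ≤ 22, throughput 14 + 6 + 18 = 38.
node-D + node-B + node-A: power draw 11 + 2 + 6 = 19 ≤ 22, throughput 12 + 6 + 18 = 36.
Best is node-C, node-B, and node-A with total throughput 38.

38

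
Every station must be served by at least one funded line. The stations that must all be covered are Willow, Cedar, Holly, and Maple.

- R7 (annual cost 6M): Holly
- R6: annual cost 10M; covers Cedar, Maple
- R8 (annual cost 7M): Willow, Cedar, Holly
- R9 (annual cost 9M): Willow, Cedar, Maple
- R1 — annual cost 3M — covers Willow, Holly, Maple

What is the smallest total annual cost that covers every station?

Choose R8 and R1: together they cover Willow, Cedar, Holly, Maple — every station.
Total annual cost: 7 + 3 = 10.

10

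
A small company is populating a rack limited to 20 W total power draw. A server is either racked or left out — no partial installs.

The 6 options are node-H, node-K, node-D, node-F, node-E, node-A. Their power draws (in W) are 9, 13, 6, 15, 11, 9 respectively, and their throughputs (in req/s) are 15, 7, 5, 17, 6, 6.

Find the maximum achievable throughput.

node-H + node-D: power draw 9 + 6 = 15 ≤ 20, throughput 15 + 5 = 20.
node-H + node-E: power draw 9 + 11 = 20 ≤ 20, throughput 15 + 6 = 21.
node-H + node-A: power draw 9 + 9 = 18 ≤ 20, throughput 15 + 6 = 21.
The maximum throughput is 21; one optimal choice is node-H and node-A.

21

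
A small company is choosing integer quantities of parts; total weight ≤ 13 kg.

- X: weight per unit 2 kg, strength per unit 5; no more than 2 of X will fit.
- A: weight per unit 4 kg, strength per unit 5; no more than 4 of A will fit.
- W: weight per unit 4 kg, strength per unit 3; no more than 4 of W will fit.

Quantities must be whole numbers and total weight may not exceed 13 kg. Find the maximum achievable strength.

2×X, 1×A, and 1×W: weight 12 ≤ 13, strength 2·5 + 1·5 + 1·3 = 18.
2×X and 2×A: weight 12 ≤ 13, strength 2·5 + 2·5 = 20.
Best is 20.

20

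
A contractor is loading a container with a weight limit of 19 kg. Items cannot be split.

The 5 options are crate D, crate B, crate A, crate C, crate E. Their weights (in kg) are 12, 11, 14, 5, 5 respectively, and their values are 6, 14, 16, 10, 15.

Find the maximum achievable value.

Allowing fractional choices, the relaxed optimum would be about 36.5, but items are indivisible.
crate A + crate C: weight 14 + 5 = 19 ≤ 19, value 16 + 10 = 26.
crate A + crate E: weight 14 + 5 = 19 ≤ 19, value 16 + 15 = 31.
crate B + crate E: weight 11 + 5 = 16 ≤ 19, value 14 + 15 = 29.
Best is crate A and crate E with total value 31.

31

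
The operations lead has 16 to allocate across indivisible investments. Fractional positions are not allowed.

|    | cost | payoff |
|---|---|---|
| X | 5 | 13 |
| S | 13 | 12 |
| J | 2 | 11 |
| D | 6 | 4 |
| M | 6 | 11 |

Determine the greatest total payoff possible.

Allowing fractional choices, the relaxed optimum would be about 37.8, but investments are indivisible.
J + D + M: cost 2 + 6 + 6 = 14 ≤ 16, payoff 11 + 4 + 11 = 26.
X + J + D: cost 5 + 2 + 6 = 13 ≤ 16, payoff 13 + 11 + 4 = 28.
X + J + M: cost 5 + 2 + 6 = 13 ≤ 16, payoff 13 + 11 + 11 = 35.
Best is X, J, and M with total payoff 35.

35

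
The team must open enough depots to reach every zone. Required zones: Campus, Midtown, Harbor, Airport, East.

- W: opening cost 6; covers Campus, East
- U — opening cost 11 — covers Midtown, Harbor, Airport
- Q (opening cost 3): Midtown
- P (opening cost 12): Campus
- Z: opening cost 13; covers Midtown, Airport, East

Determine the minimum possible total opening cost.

The greedy cost-per-new-zone heuristic would pick W, Q, and U for 20, but a cheaper cover exists.
Choose W and U: together they cover Campus, Midtown, Harbor, Airport, East — every zone.
Total opening cost: 6 + 11 = 17.
No cover costs less than 17.

17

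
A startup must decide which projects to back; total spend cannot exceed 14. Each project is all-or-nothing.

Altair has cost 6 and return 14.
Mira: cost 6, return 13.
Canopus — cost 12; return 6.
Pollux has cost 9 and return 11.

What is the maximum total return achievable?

This is a 0-1 knapsack instance.
Take Altair and Mira: cost 6 + 6 = 12 ≤ 14, return 14 + 13 = 27.
No other feasible combination does better.

27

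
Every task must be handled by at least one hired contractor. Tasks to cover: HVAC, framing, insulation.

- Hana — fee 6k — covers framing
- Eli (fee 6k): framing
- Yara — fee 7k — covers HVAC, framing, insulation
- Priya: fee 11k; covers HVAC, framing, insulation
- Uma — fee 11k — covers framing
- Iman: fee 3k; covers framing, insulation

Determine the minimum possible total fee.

7

The greedy cost-per-new-task heuristic would pick Iman and Yara for 10, but a cheaper cover exists.
Yara alone covers HVAC, framing, insulation — every task.
Total fee: 7.
No cover costs less than 7.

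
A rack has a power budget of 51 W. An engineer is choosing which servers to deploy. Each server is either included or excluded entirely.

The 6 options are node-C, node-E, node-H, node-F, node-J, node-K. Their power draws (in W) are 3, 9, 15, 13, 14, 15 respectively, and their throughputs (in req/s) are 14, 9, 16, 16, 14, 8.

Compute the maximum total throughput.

This is an integer program with binary decision variables.
Allowing fractional choices, the relaxed optimum would be about 66.0, but servers are indivisible.
node-C + node-H + node-F + node-J: power draw 3 + 15 + 13 + 14 = 45 ≤ 51, throughput 14 + 16 + 16 + 14 = 60.
node-E + node-H + node-F + node-J: power draw 9 + 15 + 13 + 14 = 51 ≤ 51, throughput 9 + 16 + 16 + 14 = 55.
node-C + node-E + node-H + node-F: power draw 3 + 9 + 15 + 13 = 40 ≤ 51, throughput 14 + 9 + 16 + 16 = 55.
Best is node-C, node-H, node-F, and node-J with total throughput 60.

60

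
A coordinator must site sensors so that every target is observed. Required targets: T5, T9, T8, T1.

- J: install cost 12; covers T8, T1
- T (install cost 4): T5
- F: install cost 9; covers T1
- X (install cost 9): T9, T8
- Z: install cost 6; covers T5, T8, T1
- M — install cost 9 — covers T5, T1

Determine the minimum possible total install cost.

Choose X and Z: together they cover T5, T9, T8, T1 — every target.
Total install cost: 9 + 6 = 15.
No cover costs less than 15.

15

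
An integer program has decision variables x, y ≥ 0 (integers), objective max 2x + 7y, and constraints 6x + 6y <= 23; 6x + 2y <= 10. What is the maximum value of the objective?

21

(x,y)=(0,3): 6·0+6·3=18≤23, 6·0+2·3=6≤10, objective 21.
(x,y)=(1,2): 6·1+6·2=18≤23, 6·1+2·2=10≤10, objective 16.
No feasible integer point exceeds 21.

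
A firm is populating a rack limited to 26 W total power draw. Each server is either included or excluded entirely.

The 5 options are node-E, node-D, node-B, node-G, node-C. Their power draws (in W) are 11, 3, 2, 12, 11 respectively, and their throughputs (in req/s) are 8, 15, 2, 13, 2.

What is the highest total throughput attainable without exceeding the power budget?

36

node-D + node-B + node-G: power draw 3 + 2 + 12 = 17 ≤ 26, throughput 15 + 2 + 13 = 30.
node-E + node-D + node-G: power draw 11 + 3 + 12 = 26 ≤ 26, throughput 8 + 15 + 13 = 36.
Best is node-E, node-D, and node-G with total throughput 36.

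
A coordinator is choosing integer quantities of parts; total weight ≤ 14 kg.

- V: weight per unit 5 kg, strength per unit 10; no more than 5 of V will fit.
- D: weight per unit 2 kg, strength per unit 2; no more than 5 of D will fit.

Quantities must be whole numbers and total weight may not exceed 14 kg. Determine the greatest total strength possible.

Take 2×V and 2×D: weight 14 ≤ 14, strength 2·10 + 2·2 = 24.
No other integer combination yields more.

24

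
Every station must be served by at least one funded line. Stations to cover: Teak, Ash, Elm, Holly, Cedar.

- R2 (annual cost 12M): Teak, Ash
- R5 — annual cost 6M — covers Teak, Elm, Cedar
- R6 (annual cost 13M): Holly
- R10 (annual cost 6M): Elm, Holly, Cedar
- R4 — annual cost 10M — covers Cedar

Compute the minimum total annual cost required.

18

The greedy cost-per-new-station heuristic would pick R5, R10, and R2 for 24, but a cheaper cover exists.
Choose R2 and R10: together they cover Teak, Ash, Elm, Holly, Cedar — every station.
Total annual cost: 12 + 6 = 18.
No cover costs less than 18.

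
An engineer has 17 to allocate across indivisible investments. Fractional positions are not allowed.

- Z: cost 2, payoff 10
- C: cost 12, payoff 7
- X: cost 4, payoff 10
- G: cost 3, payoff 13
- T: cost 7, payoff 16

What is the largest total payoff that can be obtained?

49

This is an integer program with binary decision variables.
Take Z, X, G, and T: cost 2 + 4 + 3 + 7 = 16 ≤ 17, payoff 10 + 10 + 13 + 16 = 49.
No other feasible combination does better.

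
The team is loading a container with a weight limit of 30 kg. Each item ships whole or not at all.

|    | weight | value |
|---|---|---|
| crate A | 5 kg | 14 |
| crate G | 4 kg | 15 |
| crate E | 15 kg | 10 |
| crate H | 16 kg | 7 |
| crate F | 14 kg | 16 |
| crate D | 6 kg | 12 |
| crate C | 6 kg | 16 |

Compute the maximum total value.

Treat it as a binary knapsack problem.
Allowing fractional choices, the relaxed optimum would be about 67.3, but items are indivisible.
crate A + crate G + crate D + crate C: weight 5 + 4 + 6 + 6 = 21 ≤ 30, value 14 + 15 + 12 + 16 = 57.
crate A + crate G + crate F + crate C: weight 5 + 4 + 14 + 6 = 29 ≤ 30, value 14 + 15 + 16 + 16 = 61.
crate G + crate F + crate D + crate C: weight 4 + 14 + 6 + 6 = 30 ≤ 30, value 15 + 16 + 12 + 16 = 59.
Best is crate A, crate G, crate F, and crate C with total value 61.

61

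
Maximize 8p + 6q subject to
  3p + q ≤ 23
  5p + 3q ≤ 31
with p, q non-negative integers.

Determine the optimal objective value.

60

The continuous relaxation peaks at (0, 10.3) with value 62.00; rounding to a feasible lattice point costs some objective.
(p,q)=(0,10): 3·0+1·10=10≤23, 5·0+3·10=30≤31, objective 60.
(p,q)=(0,9): 3·0+1·9=9≤23, 5·0+3·9=27≤31, objective 54.
Maximum is 60 at (p,q)=(0,10).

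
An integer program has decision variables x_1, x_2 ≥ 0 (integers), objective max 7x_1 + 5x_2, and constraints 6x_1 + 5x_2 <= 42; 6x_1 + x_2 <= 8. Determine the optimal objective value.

(x_1,x_2)=(0,8): 6·0+5·8=40≤42, 6·0+1·8=8≤8, objective 40.
(x_1,x_2)=(0,7): 6·0+5·7=35≤42, 6·0+1·7=7≤8, objective 35.
No feasible integer point exceeds 40.

40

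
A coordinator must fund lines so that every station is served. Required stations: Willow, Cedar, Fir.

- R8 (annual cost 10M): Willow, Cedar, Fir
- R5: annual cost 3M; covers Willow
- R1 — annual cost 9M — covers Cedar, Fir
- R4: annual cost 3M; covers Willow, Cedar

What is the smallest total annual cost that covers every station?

The greedy cost-per-new-station heuristic would pick R4 and R1 for 12, but a cheaper cover exists.
R8 alone covers Willow, Cedar, Fir — every station.
Total annual cost: 10.
No cover costs less than 10.

10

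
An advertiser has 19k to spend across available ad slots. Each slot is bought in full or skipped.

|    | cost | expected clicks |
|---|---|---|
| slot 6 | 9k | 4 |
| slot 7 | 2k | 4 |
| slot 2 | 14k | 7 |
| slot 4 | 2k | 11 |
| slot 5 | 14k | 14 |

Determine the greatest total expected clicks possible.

29

This is a 0-1 knapsack instance.
Allowing fractional choices, the relaxed optimum would be about 29.5, but ad slots are indivisible.
slot 7 + slot 2 + slot 4: cost 2 + 14 + 2 = 18 ≤ 19, expected clicks 4 + 7 + 11 = 22.
slot 4 + slot 5: cost 2 + 14 = 16 ≤ 19, expected clicks 11 + 14 = 25.
slot 7 + slot 4 + slot 5: cost 2 + 2 + 14 = 18 ≤ 19, expected clicks 4 + 11 + 14 = 29.
Best is slot 7, slot 4, and slot 5 with total expected clicks 29.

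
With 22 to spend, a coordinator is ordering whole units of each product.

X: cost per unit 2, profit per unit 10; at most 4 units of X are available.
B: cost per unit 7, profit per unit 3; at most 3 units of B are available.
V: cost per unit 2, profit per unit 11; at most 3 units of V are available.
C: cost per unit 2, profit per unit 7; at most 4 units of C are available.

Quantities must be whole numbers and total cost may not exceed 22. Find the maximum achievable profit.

101

This is a bounded integer knapsack.
4×X, 3×V, and 3×C: cost 20 ≤ 22, profit 4·10 + 3·11 + 3·7 = 94.
4×X, 3×V, and 4×C: cost 22 ≤ 22, profit 4·10 + 3·11 + 4·7 = 101.
Best is 101.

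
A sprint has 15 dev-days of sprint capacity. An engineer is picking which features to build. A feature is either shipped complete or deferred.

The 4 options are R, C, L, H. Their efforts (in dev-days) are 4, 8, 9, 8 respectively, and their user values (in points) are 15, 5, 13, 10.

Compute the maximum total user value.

28

Allowing fractional choices, the relaxed optimum would be about 30.5, but features are indivisible.
R + H: effort 4 + 8 = 12 ≤ 15, user value 15 + 10 = 25.
R + C: effort 4 + 8 = 12 ≤ 15, user value 15 + 5 = 20.
R + L: effort 4 + 9 = 13 ≤ 15, user value 15 + 13 = 28.
Best is R and L with total user value 28.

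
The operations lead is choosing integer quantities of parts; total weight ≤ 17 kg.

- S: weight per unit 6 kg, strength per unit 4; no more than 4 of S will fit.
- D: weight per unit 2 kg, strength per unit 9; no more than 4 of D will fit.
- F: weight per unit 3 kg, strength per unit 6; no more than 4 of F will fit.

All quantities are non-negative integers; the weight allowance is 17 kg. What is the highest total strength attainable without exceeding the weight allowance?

54

This is a bounded integer knapsack.
D has the best ratio (9/2); taking only D gives at most 4×9 = 36 (stopped by the supply cap of 4).
Mixing does better — 4×D and 3×F: weight 17 ≤ 17, strength 4·9 + 3·6 = 54.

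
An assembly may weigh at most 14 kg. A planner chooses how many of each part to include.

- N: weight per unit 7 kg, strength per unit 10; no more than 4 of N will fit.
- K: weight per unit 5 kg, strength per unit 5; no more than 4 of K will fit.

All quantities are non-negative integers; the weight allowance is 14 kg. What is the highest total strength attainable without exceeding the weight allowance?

20

This is a bounded integer knapsack.
1×N and 1×K: weight 12 ≤ 14, strength 1·10 + 1·5 = 15.
2×N: weight 14 ≤ 14, strength 2·10 = 20.
Best is 20.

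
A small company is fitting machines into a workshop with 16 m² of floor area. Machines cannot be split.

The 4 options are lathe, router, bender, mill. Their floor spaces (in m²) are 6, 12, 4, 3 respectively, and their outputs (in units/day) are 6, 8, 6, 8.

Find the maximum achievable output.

This is an integer program with binary decision variables.
Allowing fractional choices, the relaxed optimum would be about 22.0, but machines are indivisible.
router + mill: floor space 12 + 3 = 15 ≤ 16, output 8 + 8 = 16.
lathe + bender + mill: floor space 6 + 4 + 3 = 13 ≤ 16, output 6 + 6 + 8 = 20.
Best is lathe, bender, and mill with total output 20.

20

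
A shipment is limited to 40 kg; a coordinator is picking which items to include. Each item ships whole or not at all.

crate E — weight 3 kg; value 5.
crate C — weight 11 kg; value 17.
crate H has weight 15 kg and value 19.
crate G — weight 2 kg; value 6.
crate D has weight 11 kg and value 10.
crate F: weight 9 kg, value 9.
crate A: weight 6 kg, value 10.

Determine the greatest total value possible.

57

Treat it as a binary knapsack problem.
crate C + crate H + crate G + crate A: weight 11 + 15 + 2 + 6 = 34 ≤ 40, value 17 + 19 + 6 + 10 = 52.
crate E + crate C + crate H + crate G + crate F: weight 3 + 11 + 15 + 2 + 9 = 40 ≤ 40, value 5 + 17 + 19 + 6 + 9 = 56.
crate E + crate C + crate H + crate G + crate A: weight 3 + 11 + 15 + 2 + 6 = 37 ≤ 40, value 5 + 17 + 19 + 6 + 10 = 57.
Best is crate E, crate C, crate H, crate G, and crate A with total value 57.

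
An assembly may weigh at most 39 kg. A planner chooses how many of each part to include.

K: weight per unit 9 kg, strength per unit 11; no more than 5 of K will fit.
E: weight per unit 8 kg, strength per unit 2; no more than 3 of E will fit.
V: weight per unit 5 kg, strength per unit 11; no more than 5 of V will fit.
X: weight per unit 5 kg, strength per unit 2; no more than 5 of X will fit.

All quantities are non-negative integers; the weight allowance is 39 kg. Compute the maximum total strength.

V has the best ratio (11/5); taking only V gives at most 5×11 = 55 (stopped by the supply cap of 5).
Mixing does better — 1×K, 5×V, and 1×X: weight 39 ≤ 39, strength 1·11 + 5·11 + 1·2 = 68.

68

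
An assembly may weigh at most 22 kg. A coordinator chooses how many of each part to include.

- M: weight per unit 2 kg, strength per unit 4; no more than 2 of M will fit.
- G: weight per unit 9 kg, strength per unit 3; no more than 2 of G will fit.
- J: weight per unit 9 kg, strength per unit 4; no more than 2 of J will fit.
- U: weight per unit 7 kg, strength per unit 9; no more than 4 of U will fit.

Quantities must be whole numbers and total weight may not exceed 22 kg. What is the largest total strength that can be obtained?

27

3×U: weight 21 ≤ 22, strength 3·9 = 27.
2×M and 2×U: weight 18 ≤ 22, strength 2·4 + 2·9 = 26.
Best is 27.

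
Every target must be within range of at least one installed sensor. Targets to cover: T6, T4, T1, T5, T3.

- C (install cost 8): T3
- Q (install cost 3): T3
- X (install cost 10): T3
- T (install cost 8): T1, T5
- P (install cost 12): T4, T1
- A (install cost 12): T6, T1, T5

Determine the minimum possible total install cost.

Choose Q, P, and A: together they cover T6, T4, T1, T5, T3 — every target.
Total install cost: 3 + 12 + 12 = 27.

27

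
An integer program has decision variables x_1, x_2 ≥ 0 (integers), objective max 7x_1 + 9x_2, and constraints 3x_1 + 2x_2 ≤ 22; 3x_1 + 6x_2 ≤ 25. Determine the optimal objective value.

51

(x_1,x_2)=(6,1) is feasible, giving 51.
(x_1,x_2)=(7,0) is feasible, giving 49.
(x_1,x_2)=(5,1) is feasible, giving 44.
The best lattice point is (6,1), giving 51.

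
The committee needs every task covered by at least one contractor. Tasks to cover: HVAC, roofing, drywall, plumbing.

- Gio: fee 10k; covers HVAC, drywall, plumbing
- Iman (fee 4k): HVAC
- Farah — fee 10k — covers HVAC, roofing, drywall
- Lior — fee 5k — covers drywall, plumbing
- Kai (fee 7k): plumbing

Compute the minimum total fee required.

The greedy cost-per-new-task heuristic would pick Lior, Iman, and Farah for 19, but a cheaper cover exists.
Choose Farah and Lior: together they cover HVAC, roofing, drywall, plumbing — every task.
Total fee: 10 + 5 = 15.
No cover costs less than 15.

15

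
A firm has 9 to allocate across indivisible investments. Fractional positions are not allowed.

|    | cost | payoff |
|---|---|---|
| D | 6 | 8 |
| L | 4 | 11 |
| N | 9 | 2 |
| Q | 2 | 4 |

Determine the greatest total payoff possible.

15

Allowing fractional choices, the relaxed optimum would be about 19.0, but investments are indivisible.
L: cost 4 ≤ 9, payoff 11.
D + Q: cost 6 + 2 = 8 ≤ 9, payoff 8 + 4 = 12.
L + Q: cost 4 + 2 = 6 ≤ 9, payoff 11 + 4 = 15.
Best is L and Q with total payoff 15.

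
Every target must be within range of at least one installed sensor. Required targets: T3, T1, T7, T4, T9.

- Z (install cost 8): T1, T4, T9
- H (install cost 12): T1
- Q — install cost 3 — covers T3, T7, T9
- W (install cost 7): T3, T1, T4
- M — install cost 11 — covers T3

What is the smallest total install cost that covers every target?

10

Choose Q and W: together they cover T3, T1, T7, T4, T9 — every target.
Total install cost: 3 + 7 = 10.
No cover costs less than 10.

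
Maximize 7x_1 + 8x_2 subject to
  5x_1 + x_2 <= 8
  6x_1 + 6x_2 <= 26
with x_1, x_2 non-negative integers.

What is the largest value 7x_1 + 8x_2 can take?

32

Relaxing integrality, the LP optimum is 34.67 at (x_1,x_2) = (0, 4.33), which is not an integer point.
(x_1,x_2)=(0,4): 5·0+1·4=4≤8, 6·0+6·4=24≤26, objective 32.
(x_1,x_2)=(1,3): 5·1+1·3=8≤8, 6·1+6·3=24≤26, objective 31.
Maximum is 32 at (x_1,x_2)=(0,4).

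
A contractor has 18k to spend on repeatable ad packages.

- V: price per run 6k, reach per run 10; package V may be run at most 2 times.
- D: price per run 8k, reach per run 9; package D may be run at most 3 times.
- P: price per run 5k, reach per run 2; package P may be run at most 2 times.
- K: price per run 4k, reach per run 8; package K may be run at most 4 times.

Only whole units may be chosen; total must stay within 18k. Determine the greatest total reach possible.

34

1×V and 3×K: price 18 ≤ 18, reach 1·10 + 3·8 = 34.
4×K: price 16 ≤ 18, reach 4·8 = 32.
Best is 34.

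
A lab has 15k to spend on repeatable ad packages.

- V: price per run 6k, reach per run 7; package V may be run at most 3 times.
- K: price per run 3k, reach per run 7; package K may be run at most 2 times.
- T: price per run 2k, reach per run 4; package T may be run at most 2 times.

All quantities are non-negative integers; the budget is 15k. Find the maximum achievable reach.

Take 1×V, 2×K, and 1×T: price 14 ≤ 15, reach 1·7 + 2·7 + 1·4 = 25.
K has the best ratio (7/3) and is taken to its limit of 2; remaining capacity is filled optimally with the others.

25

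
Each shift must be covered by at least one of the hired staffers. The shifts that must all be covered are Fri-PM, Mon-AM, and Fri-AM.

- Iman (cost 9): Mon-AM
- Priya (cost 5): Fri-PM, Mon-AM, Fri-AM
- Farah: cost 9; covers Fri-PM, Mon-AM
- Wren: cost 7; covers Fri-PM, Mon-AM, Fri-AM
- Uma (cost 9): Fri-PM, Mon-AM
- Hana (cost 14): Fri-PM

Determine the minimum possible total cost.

This is a weighted set-cover instance.
Priya alone covers Fri-PM, Mon-AM, Fri-AM — every shift.
Total cost: 5.
No cover costs less than 5.

5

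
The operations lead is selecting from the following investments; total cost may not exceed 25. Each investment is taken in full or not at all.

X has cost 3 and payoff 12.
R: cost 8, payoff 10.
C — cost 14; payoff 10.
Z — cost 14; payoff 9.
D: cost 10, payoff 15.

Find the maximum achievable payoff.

37

This is an integer program with binary decision variables.
Allowing fractional choices, the relaxed optimum would be about 39.9, but investments are indivisible.
X + R + D: cost 3 + 8 + 10 = 21 ≤ 25, payoff 12 + 10 + 15 = 37.
X + R + Z: cost 3 + 8 + 14 = 25 ≤ 25, payoff 12 + 10 + 9 = 31.
X + R + C: cost 3 + 8 + 14 = 25 ≤ 25, payoff 12 + 10 + 10 = 32.
Best is X, R, and D with total payoff 37.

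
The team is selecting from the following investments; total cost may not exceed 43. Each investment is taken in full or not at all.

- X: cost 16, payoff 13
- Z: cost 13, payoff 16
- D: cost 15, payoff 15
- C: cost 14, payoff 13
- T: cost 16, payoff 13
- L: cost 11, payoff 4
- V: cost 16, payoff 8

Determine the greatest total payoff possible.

This is an integer program with binary decision variables.
Allowing fractional choices, the relaxed optimum would be about 44.8, but investments are indivisible.
Z + D + C: cost 13 + 15 + 14 = 42 ≤ 43, payoff 16 + 15 + 13 = 44.
X + Z + C: cost 16 + 13 + 14 = 43 ≤ 43, payoff 13 + 16 + 13 = 42.
Best is Z, D, and C with total payoff 44.

44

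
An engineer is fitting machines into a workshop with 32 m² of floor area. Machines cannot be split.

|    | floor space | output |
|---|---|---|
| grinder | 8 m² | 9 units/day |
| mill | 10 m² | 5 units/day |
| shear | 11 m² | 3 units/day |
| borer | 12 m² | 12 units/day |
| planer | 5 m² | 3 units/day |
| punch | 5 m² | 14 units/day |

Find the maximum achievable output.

Allowing fractional choices, the relaxed optimum would be about 39.0, but machines are indivisible.
grinder + borer + punch: floor space 8 + 12 + 5 = 25 ≤ 32, output 9 + 12 + 14 = 35.
grinder + borer + planer + punch: floor space 8 + 12 + 5 + 5 = 30 ≤ 32, output 9 + 12 + 3 + 14 = 38.
Best is grinder, borer, planer, and punch with total output 38.

38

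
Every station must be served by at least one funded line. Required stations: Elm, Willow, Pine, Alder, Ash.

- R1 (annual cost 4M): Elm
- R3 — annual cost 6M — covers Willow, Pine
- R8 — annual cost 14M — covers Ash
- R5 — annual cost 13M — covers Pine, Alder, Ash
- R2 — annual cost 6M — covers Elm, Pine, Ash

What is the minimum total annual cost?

23

This is an integer covering problem.
The greedy cost-per-new-station heuristic would pick R2, R3, and R5 for 25, but a cheaper cover exists.
Choose R1, R3, and R5: together they cover Elm, Willow, Pine, Alder, Ash — every station.
Total annual cost: 4 + 6 + 13 = 23.
No cover costs less than 23.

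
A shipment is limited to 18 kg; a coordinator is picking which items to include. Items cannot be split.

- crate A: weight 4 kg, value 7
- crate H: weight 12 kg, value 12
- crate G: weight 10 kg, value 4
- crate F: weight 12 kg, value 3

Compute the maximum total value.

Take crate A and crate H: weight 4 + 12 = 16 ≤ 18, value 7 + 12 = 19.
No other feasible combination does better.

19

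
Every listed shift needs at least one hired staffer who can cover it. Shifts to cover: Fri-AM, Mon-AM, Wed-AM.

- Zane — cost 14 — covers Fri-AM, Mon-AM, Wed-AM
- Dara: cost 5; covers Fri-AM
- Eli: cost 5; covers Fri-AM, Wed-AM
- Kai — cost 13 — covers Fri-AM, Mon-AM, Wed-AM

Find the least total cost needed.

The greedy cost-per-new-shift heuristic would pick Eli and Kai for 18, but a cheaper cover exists.
Kai alone covers Fri-AM, Mon-AM, Wed-AM — every shift.
Total cost: 13.
No cover costs less than 13.

13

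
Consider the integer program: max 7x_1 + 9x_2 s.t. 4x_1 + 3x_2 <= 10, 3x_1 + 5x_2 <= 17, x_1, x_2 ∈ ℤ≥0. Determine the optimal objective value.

27

(x_1,x_2)=(0,3) is feasible, giving 27.
(x_1,x_2)=(1,2) is feasible, giving 25.
(x_1,x_2)=(0,2) is feasible, giving 18.
No feasible integer point exceeds 27.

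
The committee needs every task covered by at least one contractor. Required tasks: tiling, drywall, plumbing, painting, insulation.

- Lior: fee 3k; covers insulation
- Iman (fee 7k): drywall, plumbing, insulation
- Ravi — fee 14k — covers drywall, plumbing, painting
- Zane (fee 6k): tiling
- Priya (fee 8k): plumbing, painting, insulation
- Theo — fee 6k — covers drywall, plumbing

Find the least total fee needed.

20

The greedy cost-per-new-task heuristic would pick Iman, Zane, and Priya for 21, but a cheaper cover exists.
Choose Zane, Priya, and Theo: together they cover tiling, drywall, plumbing, painting, insulation — every task.
Total fee: 6 + 8 + 6 = 20.
No cover costs less than 20.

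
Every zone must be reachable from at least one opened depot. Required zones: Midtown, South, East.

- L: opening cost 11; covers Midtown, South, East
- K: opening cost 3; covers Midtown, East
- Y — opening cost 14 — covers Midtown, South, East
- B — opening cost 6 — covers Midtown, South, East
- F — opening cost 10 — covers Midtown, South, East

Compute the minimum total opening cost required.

The greedy cost-per-new-zone heuristic would pick K and B for 9, but a cheaper cover exists.
B alone covers Midtown, South, East — every zone.
Total opening cost: 6.
No cover costs less than 6.

6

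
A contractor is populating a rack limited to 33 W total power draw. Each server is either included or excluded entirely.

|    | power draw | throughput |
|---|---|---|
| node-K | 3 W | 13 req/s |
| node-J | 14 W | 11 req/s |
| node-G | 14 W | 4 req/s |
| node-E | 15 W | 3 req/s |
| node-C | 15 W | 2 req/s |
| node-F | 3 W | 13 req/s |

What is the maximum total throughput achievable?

node-K + node-J + node-F: power draw 3 + 14 + 3 = 20 ≤ 33, throughput 13 + 11 + 13 = 37.
node-K + node-G + node-F: power draw 3 + 14 + 3 = 20 ≤ 33, throughput 13 + 4 + 13 = 30.
node-K + node-E + node-F: power draw 3 + 15 + 3 = 21 ≤ 33, throughput 13 + 3 + 13 = 29.
Best is node-K, node-J, and node-F with total throughput 37.

37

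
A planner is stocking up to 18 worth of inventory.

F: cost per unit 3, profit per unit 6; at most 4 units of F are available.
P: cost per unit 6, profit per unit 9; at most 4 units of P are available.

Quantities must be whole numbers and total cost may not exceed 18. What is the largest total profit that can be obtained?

F has the best ratio (6/3); taking only F gives at most 4×6 = 24 (stopped by the supply cap of 4).
Mixing does better — 4×F and 1×P: cost 18 ≤ 18, profit 4·6 + 1·9 = 33.

33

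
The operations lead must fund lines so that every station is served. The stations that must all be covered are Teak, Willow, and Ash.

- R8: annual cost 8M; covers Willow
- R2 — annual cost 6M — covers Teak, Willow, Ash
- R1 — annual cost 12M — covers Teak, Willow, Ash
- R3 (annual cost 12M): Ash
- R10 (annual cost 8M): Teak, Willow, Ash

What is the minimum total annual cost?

This is an integer covering problem.
R2 alone covers Teak, Willow, Ash — every station.
Total annual cost: 6.
No cover costs less than 6.

6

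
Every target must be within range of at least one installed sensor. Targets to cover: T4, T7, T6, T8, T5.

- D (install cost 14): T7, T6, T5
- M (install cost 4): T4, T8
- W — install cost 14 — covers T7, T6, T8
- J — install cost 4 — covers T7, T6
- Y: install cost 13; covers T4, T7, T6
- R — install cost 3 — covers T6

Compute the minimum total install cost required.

This is an integer covering problem.
Choose D and M: together they cover T4, T7, T6, T8, T5 — every target.
Total install cost: 14 + 4 = 18.

18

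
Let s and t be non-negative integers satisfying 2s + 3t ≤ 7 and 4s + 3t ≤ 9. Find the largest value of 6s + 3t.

12

(s,t)=(2,0): 2·2+3·0=4≤7, 4·2+3·0=8≤9, objective 12.
(s,t)=(1,1): 2·1+3·1=5≤7, 4·1+3·1=7≤9, objective 9.
(s,t)=(1,0): 2·1+3·0=2≤7, 4·1+3·0=4≤9, objective 6.
The best lattice point is (2,0), giving 12.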